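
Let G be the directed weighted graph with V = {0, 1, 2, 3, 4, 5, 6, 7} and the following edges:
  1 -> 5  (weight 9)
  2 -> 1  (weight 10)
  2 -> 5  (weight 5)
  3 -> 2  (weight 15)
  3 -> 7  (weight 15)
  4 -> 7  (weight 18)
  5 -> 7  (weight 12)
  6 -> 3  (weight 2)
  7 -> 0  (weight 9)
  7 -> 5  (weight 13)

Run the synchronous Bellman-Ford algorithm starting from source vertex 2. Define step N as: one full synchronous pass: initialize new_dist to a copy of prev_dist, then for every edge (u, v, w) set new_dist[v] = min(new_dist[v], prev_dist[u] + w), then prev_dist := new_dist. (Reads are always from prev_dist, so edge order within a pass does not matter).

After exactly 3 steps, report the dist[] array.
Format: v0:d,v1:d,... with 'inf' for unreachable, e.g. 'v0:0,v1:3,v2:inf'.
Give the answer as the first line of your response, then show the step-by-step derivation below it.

v0:26,v1:10,v2:0,v3:inf,v4:inf,v5:5,v6:inf,v7:17

step 1: dist = v0:inf,v1:10,v2:0,v3:inf,v4:inf,v5:5,v6:inf,v7:inf
step 2: dist = v0:inf,v1:10,v2:0,v3:inf,v4:inf,v5:5,v6:inf,v7:17
step 3: dist = v0:26,v1:10,v2:0,v3:inf,v4:inf,v5:5,v6:inf,v7:17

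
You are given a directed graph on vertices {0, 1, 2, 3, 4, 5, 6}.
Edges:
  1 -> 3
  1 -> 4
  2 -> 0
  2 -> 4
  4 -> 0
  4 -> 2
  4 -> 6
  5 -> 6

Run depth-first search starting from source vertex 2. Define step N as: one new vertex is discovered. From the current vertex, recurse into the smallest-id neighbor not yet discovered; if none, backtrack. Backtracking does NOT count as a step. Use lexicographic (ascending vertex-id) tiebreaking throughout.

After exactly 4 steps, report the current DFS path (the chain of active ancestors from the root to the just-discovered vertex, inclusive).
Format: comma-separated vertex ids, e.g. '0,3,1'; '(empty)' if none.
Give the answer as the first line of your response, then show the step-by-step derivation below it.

2,4,6

step 1: discover 2; path=2; order=2
step 2: discover 0; path=2>0; order=2,0
step 3: discover 4; path=2>4; order=2,0,4
step 4: discover 6; path=2>4>6; order=2,0,4,6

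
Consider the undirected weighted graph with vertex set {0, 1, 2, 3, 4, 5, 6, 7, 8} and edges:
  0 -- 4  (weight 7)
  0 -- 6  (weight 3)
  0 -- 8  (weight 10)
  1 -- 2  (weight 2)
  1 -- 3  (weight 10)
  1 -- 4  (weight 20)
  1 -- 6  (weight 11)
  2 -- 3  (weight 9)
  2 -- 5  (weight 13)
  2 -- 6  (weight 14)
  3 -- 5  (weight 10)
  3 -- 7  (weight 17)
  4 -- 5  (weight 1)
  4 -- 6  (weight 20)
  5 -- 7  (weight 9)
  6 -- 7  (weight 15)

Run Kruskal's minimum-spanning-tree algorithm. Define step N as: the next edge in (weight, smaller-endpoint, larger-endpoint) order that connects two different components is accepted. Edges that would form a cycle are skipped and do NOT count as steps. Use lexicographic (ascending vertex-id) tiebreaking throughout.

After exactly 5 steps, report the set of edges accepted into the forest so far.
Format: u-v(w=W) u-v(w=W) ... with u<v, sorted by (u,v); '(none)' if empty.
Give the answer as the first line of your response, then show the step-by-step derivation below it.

0-4(w=7) 0-6(w=3) 1-2(w=2) 2-3(w=9) 4-5(w=1)

step 1: add edge 4-5 (w=1); MST = {4-5(w=1)}
step 2: add edge 1-2 (w=2); MST = {1-2(w=2) 4-5(w=1)}
step 3: add edge 0-6 (w=3); MST = {0-6(w=3) 1-2(w=2) 4-5(w=1)}
step 4: add edge 0-4 (w=7); MST = {0-4(w=7) 0-6(w=3) 1-2(w=2) 4-5(w=1)}
step 5: add edge 2-3 (w=9); MST = {0-4(w=7) 0-6(w=3) 1-2(w=2) 2-3(w=9) 4-5(w=1)}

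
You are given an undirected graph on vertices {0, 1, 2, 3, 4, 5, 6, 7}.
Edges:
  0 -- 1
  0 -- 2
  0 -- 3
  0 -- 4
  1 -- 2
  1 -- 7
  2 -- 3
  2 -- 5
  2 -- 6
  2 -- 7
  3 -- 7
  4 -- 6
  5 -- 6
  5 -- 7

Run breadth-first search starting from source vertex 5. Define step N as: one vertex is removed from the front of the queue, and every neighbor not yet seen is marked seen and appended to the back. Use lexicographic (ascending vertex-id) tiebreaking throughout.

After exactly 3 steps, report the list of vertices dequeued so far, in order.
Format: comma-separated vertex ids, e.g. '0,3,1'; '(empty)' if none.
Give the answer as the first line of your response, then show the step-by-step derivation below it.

5,2,6

step 1: dequeue 5; queue=[2,6,7]; order=5
step 2: dequeue 2; queue=[6,7,0,1,3]; order=5,2
step 3: dequeue 6; queue=[7,0,1,3,4]; order=5,2,6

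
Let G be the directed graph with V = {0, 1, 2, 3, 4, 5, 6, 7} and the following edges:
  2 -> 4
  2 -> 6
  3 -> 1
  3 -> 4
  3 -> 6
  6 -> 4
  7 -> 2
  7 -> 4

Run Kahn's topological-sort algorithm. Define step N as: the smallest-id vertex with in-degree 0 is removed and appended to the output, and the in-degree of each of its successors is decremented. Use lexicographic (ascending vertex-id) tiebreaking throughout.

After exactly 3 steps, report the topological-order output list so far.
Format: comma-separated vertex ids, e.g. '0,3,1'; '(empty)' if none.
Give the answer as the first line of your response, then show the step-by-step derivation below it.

0,3,1

step 1: output 0; order=[0]; indeg=(0,1,1,0,4,0,2,0)
step 2: output 3; order=[0,3]; indeg=(0,0,1,0,3,0,1,0)
step 3: output 1; order=[0,3,1]; indeg=(0,0,1,0,3,0,1,0)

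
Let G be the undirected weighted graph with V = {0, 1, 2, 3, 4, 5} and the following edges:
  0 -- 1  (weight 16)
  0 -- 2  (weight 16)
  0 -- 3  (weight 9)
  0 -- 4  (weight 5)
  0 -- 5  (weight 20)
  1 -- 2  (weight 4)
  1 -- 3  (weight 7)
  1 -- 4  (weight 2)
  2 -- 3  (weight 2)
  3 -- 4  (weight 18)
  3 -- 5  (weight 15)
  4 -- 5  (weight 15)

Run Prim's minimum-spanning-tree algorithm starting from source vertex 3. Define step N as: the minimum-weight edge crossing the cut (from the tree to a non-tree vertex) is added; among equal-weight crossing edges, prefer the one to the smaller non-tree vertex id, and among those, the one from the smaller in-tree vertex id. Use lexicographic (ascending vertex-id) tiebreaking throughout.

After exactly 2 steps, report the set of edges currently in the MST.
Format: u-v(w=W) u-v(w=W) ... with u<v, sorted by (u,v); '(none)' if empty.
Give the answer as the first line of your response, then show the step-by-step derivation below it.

1-2(w=4) 2-3(w=2)

step 1: add edge 2-3 (w=2); MST = {2-3(w=2)}
step 2: add edge 1-2 (w=4); MST = {1-2(w=4) 2-3(w=2)}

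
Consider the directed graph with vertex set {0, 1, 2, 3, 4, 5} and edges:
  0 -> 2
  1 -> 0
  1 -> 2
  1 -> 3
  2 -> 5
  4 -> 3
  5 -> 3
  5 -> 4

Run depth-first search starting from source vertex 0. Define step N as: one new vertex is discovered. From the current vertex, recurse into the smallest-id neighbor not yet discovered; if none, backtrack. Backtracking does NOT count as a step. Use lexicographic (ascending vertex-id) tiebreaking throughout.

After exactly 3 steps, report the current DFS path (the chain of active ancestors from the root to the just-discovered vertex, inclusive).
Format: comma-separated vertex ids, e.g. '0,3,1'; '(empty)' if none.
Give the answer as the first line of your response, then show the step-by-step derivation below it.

0,2,5

step 1: discover 0; path=0; order=0
step 2: discover 2; path=0>2; order=0,2
step 3: discover 5; path=0>2>5; order=0,2,5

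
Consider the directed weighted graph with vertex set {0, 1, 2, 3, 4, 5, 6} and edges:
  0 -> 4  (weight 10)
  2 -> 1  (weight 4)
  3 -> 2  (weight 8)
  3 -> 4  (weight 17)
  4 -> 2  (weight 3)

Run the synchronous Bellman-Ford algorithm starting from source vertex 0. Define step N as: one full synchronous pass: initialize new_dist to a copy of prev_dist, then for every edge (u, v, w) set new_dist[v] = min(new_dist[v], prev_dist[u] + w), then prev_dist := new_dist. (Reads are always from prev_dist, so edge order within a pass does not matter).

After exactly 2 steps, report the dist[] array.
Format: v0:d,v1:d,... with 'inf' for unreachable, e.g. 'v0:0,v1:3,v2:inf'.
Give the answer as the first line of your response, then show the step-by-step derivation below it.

v0:0,v1:inf,v2:13,v3:inf,v4:10,v5:inf,v6:inf

step 1: dist = v0:0,v1:inf,v2:inf,v3:inf,v4:10,v5:inf,v6:inf
step 2: dist = v0:0,v1:inf,v2:13,v3:inf,v4:10,v5:inf,v6:inf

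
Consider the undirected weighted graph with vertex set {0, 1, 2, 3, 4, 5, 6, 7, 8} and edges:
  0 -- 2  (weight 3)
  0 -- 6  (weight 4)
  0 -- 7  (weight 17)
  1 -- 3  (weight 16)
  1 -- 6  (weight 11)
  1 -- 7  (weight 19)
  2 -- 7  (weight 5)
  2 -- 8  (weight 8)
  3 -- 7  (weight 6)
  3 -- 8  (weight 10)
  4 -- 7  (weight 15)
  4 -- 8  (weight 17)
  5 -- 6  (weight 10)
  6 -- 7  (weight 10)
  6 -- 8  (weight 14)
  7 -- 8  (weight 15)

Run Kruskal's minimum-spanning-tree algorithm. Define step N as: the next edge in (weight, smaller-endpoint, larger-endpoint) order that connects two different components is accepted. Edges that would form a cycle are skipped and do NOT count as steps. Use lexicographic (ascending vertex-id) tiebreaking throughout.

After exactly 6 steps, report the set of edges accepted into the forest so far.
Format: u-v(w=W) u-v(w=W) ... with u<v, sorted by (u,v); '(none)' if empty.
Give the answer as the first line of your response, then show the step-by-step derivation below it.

0-2(w=3) 0-6(w=4) 2-7(w=5) 2-8(w=8) 3-7(w=6) 5-6(w=10)

step 1: add edge 0-2 (w=3); MST = {0-2(w=3)}
step 2: add edge 0-6 (w=4); MST = {0-2(w=3) 0-6(w=4)}
step 3: add edge 2-7 (w=5); MST = {0-2(w=3) 0-6(w=4) 2-7(w=5)}
step 4: add edge 3-7 (w=6); MST = {0-2(w=3) 0-6(w=4) 2-7(w=5) 3-7(w=6)}
step 5: add edge 2-8 (w=8); MST = {0-2(w=3) 0-6(w=4) 2-7(w=5) 2-8(w=8) 3-7(w=6)}
step 6: add edge 5-6 (w=10); MST = {0-2(w=3) 0-6(w=4) 2-7(w=5) 2-8(w=8) 3-7(w=6) 5-6(w=10)}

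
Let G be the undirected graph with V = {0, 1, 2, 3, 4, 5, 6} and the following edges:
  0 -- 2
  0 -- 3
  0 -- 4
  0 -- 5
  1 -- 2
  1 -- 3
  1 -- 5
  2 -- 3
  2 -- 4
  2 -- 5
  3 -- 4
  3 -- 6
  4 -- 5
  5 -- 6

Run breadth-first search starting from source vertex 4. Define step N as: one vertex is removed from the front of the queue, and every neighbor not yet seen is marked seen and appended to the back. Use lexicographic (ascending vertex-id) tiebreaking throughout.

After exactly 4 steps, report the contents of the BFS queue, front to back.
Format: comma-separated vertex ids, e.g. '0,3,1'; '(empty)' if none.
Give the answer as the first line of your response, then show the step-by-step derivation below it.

5,1,6

step 1: dequeue 4; queue=[0,2,3,5]; order=4
step 2: dequeue 0; queue=[2,3,5]; order=4,0
step 3: dequeue 2; queue=[3,5,1]; order=4,0,2
step 4: dequeue 3; queue=[5,1,6]; order=4,0,2,3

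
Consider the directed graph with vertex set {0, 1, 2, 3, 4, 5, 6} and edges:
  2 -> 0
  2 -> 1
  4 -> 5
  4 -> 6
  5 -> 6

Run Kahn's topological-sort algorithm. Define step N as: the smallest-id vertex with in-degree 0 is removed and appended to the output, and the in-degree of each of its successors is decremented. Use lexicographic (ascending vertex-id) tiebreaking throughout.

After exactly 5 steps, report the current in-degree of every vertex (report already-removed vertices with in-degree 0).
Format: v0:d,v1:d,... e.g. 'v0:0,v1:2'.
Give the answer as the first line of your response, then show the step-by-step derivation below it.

v0:0,v1:0,v2:0,v3:0,v4:0,v5:0,v6:1

step 1: output 2; order=[2]; indeg=(0,0,0,0,0,1,2)
step 2: output 0; order=[2,0]; indeg=(0,0,0,0,0,1,2)
step 3: output 1; order=[2,0,1]; indeg=(0,0,0,0,0,1,2)
step 4: output 3; order=[2,0,1,3]; indeg=(0,0,0,0,0,1,2)
step 5: output 4; order=[2,0,1,3,4]; indeg=(0,0,0,0,0,0,1)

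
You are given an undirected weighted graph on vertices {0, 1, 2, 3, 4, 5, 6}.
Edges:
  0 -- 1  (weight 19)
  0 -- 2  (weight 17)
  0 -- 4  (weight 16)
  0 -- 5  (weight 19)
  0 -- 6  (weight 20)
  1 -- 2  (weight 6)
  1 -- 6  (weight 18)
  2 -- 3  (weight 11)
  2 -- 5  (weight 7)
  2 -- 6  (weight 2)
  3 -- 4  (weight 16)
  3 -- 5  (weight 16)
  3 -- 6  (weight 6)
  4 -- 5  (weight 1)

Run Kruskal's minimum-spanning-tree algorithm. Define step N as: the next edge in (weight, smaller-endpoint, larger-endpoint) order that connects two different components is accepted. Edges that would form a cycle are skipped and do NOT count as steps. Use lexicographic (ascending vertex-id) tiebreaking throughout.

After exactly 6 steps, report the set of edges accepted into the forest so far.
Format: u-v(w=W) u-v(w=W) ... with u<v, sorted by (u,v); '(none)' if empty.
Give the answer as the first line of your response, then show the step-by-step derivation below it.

0-4(w=16) 1-2(w=6) 2-5(w=7) 2-6(w=2) 3-6(w=6) 4-5(w=1)

step 1: add edge 4-5 (w=1); MST = {4-5(w=1)}
step 2: add edge 2-6 (w=2); MST = {2-6(w=2) 4-5(w=1)}
step 3: add edge 1-2 (w=6); MST = {1-2(w=6) 2-6(w=2) 4-5(w=1)}
step 4: add edge 3-6 (w=6); MST = {1-2(w=6) 2-6(w=2) 3-6(w=6) 4-5(w=1)}
step 5: add edge 2-5 (w=7); MST = {1-2(w=6) 2-5(w=7) 2-6(w=2) 3-6(w=6) 4-5(w=1)}
step 6: add edge 0-4 (w=16); MST = {0-4(w=16) 1-2(w=6) 2-5(w=7) 2-6(w=2) 3-6(w=6) 4-5(w=1)}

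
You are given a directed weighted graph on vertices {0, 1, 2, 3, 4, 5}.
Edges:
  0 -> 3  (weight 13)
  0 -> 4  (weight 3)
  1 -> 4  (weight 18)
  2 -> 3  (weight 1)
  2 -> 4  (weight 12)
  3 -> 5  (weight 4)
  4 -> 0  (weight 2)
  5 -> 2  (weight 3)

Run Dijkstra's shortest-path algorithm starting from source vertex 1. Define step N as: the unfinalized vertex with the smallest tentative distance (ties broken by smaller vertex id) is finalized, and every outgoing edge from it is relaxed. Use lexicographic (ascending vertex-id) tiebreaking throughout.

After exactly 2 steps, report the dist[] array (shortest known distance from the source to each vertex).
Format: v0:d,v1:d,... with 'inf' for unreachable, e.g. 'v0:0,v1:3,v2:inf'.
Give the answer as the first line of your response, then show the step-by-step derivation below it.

v0:20,v1:0,v2:inf,v3:inf,v4:18,v5:inf

step 1: dist = v0:inf,v1:0,v2:inf,v3:inf,v4:18,v5:inf
step 2: dist = v0:20,v1:0,v2:inf,v3:inf,v4:18,v5:inf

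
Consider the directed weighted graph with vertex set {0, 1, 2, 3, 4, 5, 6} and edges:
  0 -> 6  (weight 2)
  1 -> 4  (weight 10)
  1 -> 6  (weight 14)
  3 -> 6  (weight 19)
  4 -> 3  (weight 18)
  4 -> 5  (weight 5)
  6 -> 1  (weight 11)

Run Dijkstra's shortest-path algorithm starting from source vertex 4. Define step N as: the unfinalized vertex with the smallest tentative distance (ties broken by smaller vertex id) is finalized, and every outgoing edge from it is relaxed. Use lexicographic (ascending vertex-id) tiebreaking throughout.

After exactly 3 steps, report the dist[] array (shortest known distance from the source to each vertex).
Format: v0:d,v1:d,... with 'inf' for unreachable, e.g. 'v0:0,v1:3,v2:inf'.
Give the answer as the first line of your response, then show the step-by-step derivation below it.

v0:inf,v1:inf,v2:inf,v3:18,v4:0,v5:5,v6:37

step 1: dist = v0:inf,v1:inf,v2:inf,v3:18,v4:0,v5:5,v6:inf
step 2: dist = v0:inf,v1:inf,v2:inf,v3:18,v4:0,v5:5,v6:inf
step 3: dist = v0:inf,v1:inf,v2:inf,v3:18,v4:0,v5:5,v6:37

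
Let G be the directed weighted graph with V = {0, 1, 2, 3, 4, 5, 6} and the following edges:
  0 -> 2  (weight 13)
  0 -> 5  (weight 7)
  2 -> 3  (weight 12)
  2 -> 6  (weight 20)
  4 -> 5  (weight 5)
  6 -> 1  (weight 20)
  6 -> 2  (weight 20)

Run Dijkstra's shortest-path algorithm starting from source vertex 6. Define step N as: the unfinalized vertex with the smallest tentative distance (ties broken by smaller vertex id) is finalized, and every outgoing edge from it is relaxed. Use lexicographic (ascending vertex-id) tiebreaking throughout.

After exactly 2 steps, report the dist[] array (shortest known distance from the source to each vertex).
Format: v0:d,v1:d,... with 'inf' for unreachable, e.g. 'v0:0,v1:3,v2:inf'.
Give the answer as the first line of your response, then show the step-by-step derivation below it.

v0:inf,v1:20,v2:20,v3:inf,v4:inf,v5:inf,v6:0

step 1: dist = v0:inf,v1:20,v2:20,v3:inf,v4:inf,v5:inf,v6:0
step 2: dist = v0:inf,v1:20,v2:20,v3:inf,v4:inf,v5:inf,v6:0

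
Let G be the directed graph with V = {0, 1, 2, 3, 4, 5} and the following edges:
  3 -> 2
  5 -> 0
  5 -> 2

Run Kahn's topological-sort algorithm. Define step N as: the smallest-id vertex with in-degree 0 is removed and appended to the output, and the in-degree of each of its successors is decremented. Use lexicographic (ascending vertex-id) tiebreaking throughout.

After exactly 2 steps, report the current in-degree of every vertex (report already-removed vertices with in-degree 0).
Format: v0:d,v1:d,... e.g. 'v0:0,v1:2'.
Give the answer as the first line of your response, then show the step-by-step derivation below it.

v0:1,v1:0,v2:1,v3:0,v4:0,v5:0

step 1: output 1; order=[1]; indeg=(1,0,2,0,0,0)
step 2: output 3; order=[1,3]; indeg=(1,0,1,0,0,0)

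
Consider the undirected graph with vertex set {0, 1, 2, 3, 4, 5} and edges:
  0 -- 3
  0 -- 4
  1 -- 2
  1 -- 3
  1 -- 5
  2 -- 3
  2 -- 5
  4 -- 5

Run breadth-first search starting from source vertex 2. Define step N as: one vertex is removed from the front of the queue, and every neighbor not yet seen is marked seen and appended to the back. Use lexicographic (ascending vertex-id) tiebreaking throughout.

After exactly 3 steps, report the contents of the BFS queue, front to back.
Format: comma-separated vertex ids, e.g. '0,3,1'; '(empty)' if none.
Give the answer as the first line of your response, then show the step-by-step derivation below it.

5,0

step 1: dequeue 2; queue=[1,3,5]; order=2
step 2: dequeue 1; queue=[3,5]; order=2,1
step 3: dequeue 3; queue=[5,0]; order=2,1,3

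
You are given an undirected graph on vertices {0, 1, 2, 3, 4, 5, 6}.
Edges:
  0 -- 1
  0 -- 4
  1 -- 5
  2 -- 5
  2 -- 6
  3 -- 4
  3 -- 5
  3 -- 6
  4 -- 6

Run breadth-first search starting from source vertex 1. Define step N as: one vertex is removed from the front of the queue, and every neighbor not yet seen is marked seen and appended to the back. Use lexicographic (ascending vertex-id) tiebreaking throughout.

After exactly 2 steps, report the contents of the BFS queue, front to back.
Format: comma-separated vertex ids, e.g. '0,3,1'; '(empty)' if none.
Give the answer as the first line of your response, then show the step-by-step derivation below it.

5,4

step 1: dequeue 1; queue=[0,5]; order=1
step 2: dequeue 0; queue=[5,4]; order=1,0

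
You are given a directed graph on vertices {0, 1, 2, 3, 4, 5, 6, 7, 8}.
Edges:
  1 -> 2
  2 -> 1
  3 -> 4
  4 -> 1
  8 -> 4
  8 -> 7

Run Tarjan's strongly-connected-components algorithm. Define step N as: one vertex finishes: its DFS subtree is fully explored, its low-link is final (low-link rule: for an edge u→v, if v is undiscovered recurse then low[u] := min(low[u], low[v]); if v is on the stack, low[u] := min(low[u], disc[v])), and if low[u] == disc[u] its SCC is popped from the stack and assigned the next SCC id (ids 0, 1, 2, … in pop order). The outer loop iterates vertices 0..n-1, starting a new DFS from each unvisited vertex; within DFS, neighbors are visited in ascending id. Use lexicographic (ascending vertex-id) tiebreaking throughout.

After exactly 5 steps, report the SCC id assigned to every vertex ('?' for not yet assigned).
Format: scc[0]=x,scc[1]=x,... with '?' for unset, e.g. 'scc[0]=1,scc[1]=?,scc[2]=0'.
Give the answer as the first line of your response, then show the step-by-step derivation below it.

scc[0]=0,scc[1]=1,scc[2]=1,scc[3]=3,scc[4]=2,scc[5]=?,scc[6]=?,scc[7]=?,scc[8]=?

step 1: low=(low[0]=0,low[1]=?,low[2]=?,low[3]=?,low[4]=?,low[5]=?,low[6]=?,low[7]=?,low[8]=?); scc=(scc[0]=0,scc[1]=?,scc[2]=?,scc[3]=?,scc[4]=?,scc[5]=?,scc[6]=?,scc[7]=?,scc[8]=?)
step 2: low=(low[0]=0,low[1]=1,low[2]=1,low[3]=?,low[4]=?,low[5]=?,low[6]=?,low[7]=?,low[8]=?); scc=(scc[0]=0,scc[1]=?,scc[2]=?,scc[3]=?,scc[4]=?,scc[5]=?,scc[6]=?,scc[7]=?,scc[8]=?)
step 3: low=(low[0]=0,low[1]=1,low[2]=1,low[3]=?,low[4]=?,low[5]=?,low[6]=?,low[7]=?,low[8]=?); scc=(scc[0]=0,scc[1]=1,scc[2]=1,scc[3]=?,scc[4]=?,scc[5]=?,scc[6]=?,scc[7]=?,scc[8]=?)
step 4: low=(low[0]=0,low[1]=1,low[2]=1,low[3]=3,low[4]=4,low[5]=?,low[6]=?,low[7]=?,low[8]=?); scc=(scc[0]=0,scc[1]=1,scc[2]=1,scc[3]=?,scc[4]=2,scc[5]=?,scc[6]=?,scc[7]=?,scc[8]=?)
step 5: low=(low[0]=0,low[1]=1,low[2]=1,low[3]=3,low[4]=4,low[5]=?,low[6]=?,low[7]=?,low[8]=?); scc=(scc[0]=0,scc[1]=1,scc[2]=1,scc[3]=3,scc[4]=2,scc[5]=?,scc[6]=?,scc[7]=?,scc[8]=?)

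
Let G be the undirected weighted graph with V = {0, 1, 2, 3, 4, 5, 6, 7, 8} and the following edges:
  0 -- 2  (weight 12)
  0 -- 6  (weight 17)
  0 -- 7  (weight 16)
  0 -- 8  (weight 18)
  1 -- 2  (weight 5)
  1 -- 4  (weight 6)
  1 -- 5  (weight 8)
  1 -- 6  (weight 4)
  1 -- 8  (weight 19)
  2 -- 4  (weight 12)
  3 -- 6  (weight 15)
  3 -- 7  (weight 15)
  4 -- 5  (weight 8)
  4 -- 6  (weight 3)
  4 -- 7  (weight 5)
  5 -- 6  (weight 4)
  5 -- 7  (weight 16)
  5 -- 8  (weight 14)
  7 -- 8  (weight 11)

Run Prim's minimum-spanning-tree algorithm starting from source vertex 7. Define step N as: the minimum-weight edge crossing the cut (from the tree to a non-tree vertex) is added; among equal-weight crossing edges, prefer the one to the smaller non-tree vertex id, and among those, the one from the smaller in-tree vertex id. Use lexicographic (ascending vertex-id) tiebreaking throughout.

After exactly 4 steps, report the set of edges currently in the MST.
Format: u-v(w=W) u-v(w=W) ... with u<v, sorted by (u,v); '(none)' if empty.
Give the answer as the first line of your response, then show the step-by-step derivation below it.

1-6(w=4) 4-6(w=3) 4-7(w=5) 5-6(w=4)

step 1: add edge 4-7 (w=5); MST = {4-7(w=5)}
step 2: add edge 4-6 (w=3); MST = {4-6(w=3) 4-7(w=5)}
step 3: add edge 1-6 (w=4); MST = {1-6(w=4) 4-6(w=3) 4-7(w=5)}
step 4: add edge 5-6 (w=4); MST = {1-6(w=4) 4-6(w=3) 4-7(w=5) 5-6(w=4)}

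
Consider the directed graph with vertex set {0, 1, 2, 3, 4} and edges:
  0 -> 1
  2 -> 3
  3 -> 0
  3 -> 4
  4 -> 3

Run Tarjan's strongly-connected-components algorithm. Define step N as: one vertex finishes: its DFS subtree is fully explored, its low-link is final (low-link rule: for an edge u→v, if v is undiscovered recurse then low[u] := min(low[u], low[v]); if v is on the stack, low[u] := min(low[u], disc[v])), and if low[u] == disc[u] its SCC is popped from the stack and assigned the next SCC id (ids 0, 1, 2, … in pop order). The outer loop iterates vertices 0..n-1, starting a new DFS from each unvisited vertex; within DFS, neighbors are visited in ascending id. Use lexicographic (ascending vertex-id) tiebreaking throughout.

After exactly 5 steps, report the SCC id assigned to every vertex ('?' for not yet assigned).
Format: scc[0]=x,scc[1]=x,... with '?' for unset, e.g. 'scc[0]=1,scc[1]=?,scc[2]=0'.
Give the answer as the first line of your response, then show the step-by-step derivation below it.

scc[0]=1,scc[1]=0,scc[2]=3,scc[3]=2,scc[4]=2

step 1: low=(low[0]=0,low[1]=1,low[2]=?,low[3]=?,low[4]=?); scc=(scc[0]=?,scc[1]=0,scc[2]=?,scc[3]=?,scc[4]=?)
step 2: low=(low[0]=0,low[1]=1,low[2]=?,low[3]=?,low[4]=?); scc=(scc[0]=1,scc[1]=0,scc[2]=?,scc[3]=?,scc[4]=?)
step 3: low=(low[0]=0,low[1]=1,low[2]=2,low[3]=3,low[4]=3); scc=(scc[0]=1,scc[1]=0,scc[2]=?,scc[3]=?,scc[4]=?)
step 4: low=(low[0]=0,low[1]=1,low[2]=2,low[3]=3,low[4]=3); scc=(scc[0]=1,scc[1]=0,scc[2]=?,scc[3]=2,scc[4]=2)
step 5: low=(low[0]=0,low[1]=1,low[2]=2,low[3]=3,low[4]=3); scc=(scc[0]=1,scc[1]=0,scc[2]=3,scc[3]=2,scc[4]=2)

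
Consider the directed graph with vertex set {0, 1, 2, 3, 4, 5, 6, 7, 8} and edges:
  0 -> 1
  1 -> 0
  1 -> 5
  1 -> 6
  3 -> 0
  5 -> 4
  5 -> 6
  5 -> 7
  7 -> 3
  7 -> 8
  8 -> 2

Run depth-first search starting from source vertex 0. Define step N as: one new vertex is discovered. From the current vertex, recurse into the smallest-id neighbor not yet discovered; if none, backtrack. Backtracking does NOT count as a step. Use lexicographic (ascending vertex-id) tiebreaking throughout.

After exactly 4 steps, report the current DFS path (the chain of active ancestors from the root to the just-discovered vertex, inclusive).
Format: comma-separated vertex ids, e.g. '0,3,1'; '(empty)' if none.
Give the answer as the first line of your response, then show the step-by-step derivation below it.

0,1,5,4

step 1: discover 0; path=0; order=0
step 2: discover 1; path=0>1; order=0,1
step 3: discover 5; path=0>1>5; order=0,1,5
step 4: discover 4; path=0>1>5>4; order=0,1,5,4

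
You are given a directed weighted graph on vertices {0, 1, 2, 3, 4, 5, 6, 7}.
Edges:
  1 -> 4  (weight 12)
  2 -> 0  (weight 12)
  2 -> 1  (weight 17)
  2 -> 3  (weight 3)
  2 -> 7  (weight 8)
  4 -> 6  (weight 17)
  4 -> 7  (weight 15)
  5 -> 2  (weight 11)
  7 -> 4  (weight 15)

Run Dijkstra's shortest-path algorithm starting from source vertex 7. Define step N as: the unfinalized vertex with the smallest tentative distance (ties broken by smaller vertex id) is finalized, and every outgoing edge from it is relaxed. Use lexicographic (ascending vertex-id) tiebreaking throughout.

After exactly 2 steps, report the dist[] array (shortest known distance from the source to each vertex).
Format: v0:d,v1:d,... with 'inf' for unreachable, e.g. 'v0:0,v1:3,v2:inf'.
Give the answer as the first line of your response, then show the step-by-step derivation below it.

v0:inf,v1:inf,v2:inf,v3:inf,v4:15,v5:inf,v6:32,v7:0

step 1: dist = v0:inf,v1:inf,v2:inf,v3:inf,v4:15,v5:inf,v6:inf,v7:0
step 2: dist = v0:inf,v1:inf,v2:inf,v3:inf,v4:15,v5:inf,v6:32,v7:0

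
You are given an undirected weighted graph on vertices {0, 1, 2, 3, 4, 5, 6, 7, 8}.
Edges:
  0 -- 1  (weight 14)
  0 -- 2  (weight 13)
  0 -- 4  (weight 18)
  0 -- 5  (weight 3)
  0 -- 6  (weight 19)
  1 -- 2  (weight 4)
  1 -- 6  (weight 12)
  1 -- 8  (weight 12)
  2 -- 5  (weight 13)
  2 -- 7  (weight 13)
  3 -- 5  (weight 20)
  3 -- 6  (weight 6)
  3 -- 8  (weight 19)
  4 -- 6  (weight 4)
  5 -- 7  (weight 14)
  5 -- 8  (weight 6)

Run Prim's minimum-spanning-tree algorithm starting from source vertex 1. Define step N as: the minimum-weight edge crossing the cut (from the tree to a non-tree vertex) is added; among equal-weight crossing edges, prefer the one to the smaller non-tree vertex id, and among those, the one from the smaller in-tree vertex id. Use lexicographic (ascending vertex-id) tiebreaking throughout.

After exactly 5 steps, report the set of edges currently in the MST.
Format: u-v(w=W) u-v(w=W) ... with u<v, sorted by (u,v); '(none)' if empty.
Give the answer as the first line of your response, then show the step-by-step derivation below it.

1-2(w=4) 1-6(w=12) 1-8(w=12) 3-6(w=6) 4-6(w=4)

step 1: add edge 1-2 (w=4); MST = {1-2(w=4)}
step 2: add edge 1-6 (w=12); MST = {1-2(w=4) 1-6(w=12)}
step 3: add edge 4-6 (w=4); MST = {1-2(w=4) 1-6(w=12) 4-6(w=4)}
step 4: add edge 3-6 (w=6); MST = {1-2(w=4) 1-6(w=12) 3-6(w=6) 4-6(w=4)}
step 5: add edge 1-8 (w=12); MST = {1-2(w=4) 1-6(w=12) 1-8(w=12) 3-6(w=6) 4-6(w=4)}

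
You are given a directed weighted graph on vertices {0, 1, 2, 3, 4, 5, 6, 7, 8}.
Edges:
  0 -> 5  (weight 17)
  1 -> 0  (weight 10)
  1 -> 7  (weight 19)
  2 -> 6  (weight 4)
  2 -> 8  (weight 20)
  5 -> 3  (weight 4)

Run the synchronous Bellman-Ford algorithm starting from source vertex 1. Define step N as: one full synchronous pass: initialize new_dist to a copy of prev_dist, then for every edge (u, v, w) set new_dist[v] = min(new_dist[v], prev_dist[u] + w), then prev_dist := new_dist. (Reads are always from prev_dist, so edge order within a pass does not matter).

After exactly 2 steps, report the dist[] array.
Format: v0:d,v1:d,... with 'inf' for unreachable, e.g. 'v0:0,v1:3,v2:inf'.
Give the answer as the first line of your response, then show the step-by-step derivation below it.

v0:10,v1:0,v2:inf,v3:inf,v4:inf,v5:27,v6:inf,v7:19,v8:inf

step 1: dist = v0:10,v1:0,v2:inf,v3:inf,v4:inf,v5:inf,v6:inf,v7:19,v8:inf
step 2: dist = v0:10,v1:0,v2:inf,v3:inf,v4:inf,v5:27,v6:inf,v7:19,v8:inf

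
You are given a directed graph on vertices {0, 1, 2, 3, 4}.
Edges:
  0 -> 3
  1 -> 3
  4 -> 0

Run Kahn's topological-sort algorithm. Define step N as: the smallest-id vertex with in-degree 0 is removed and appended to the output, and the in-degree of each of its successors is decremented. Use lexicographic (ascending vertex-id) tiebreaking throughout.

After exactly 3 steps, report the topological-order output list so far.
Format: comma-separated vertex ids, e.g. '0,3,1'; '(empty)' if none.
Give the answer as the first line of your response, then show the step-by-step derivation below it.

1,2,4

step 1: output 1; order=[1]; indeg=(1,0,0,1,0)
step 2: output 2; order=[1,2]; indeg=(1,0,0,1,0)
step 3: output 4; order=[1,2,4]; indeg=(0,0,0,1,0)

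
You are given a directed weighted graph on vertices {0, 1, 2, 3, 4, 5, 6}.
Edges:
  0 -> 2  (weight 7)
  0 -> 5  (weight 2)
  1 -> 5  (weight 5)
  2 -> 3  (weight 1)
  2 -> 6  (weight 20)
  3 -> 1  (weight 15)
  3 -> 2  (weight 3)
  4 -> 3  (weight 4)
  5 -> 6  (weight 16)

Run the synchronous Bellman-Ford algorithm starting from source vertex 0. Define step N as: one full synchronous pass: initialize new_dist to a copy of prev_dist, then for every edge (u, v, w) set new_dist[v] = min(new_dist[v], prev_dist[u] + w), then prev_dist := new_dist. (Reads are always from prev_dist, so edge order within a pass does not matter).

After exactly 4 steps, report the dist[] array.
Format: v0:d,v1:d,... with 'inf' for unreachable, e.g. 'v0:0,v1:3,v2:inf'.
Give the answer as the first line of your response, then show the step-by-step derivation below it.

v0:0,v1:23,v2:7,v3:8,v4:inf,v5:2,v6:18

step 1: dist = v0:0,v1:inf,v2:7,v3:inf,v4:inf,v5:2,v6:inf
step 2: dist = v0:0,v1:inf,v2:7,v3:8,v4:inf,v5:2,v6:18
step 3: dist = v0:0,v1:23,v2:7,v3:8,v4:inf,v5:2,v6:18
step 4: dist = v0:0,v1:23,v2:7,v3:8,v4:inf,v5:2,v6:18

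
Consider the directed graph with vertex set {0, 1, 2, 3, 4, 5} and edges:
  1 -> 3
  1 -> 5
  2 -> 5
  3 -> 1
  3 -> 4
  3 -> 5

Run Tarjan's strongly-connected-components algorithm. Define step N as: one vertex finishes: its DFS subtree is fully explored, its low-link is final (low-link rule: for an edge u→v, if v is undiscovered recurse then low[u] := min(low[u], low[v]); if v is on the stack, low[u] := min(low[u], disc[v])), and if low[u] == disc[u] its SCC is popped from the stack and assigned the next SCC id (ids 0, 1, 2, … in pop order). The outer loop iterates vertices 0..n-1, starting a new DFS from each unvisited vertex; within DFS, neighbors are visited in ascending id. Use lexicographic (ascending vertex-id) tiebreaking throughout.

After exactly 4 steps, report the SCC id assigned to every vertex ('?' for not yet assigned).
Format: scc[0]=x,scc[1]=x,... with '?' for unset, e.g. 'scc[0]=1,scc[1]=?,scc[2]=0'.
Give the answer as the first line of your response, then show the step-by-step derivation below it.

scc[0]=0,scc[1]=?,scc[2]=?,scc[3]=?,scc[4]=1,scc[5]=2

step 1: low=(low[0]=0,low[1]=?,low[2]=?,low[3]=?,low[4]=?,low[5]=?); scc=(scc[0]=0,scc[1]=?,scc[2]=?,scc[3]=?,scc[4]=?,scc[5]=?)
step 2: low=(low[0]=0,low[1]=1,low[2]=?,low[3]=1,low[4]=3,low[5]=?); scc=(scc[0]=0,scc[1]=?,scc[2]=?,scc[3]=?,scc[4]=1,scc[5]=?)
step 3: low=(low[0]=0,low[1]=1,low[2]=?,low[3]=1,low[4]=3,low[5]=4); scc=(scc[0]=0,scc[1]=?,scc[2]=?,scc[3]=?,scc[4]=1,scc[5]=2)
step 4: low=(low[0]=0,low[1]=1,low[2]=?,low[3]=1,low[4]=3,low[5]=4); scc=(scc[0]=0,scc[1]=?,scc[2]=?,scc[3]=?,scc[4]=1,scc[5]=2)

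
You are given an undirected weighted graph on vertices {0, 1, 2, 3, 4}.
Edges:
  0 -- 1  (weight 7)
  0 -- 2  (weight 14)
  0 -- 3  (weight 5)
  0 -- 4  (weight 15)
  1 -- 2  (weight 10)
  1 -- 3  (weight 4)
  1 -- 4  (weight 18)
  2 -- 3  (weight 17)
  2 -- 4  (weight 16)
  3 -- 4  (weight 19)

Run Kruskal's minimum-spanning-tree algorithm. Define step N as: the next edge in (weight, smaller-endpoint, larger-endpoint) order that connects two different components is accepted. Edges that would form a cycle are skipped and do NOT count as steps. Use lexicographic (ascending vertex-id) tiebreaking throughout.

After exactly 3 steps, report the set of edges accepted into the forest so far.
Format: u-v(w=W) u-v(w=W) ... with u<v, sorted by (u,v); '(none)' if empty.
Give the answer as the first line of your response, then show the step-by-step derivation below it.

0-3(w=5) 1-2(w=10) 1-3(w=4)

step 1: add edge 1-3 (w=4); MST = {1-3(w=4)}
step 2: add edge 0-3 (w=5); MST = {0-3(w=5) 1-3(w=4)}
step 3: add edge 1-2 (w=10); MST = {0-3(w=5) 1-2(w=10) 1-3(w=4)}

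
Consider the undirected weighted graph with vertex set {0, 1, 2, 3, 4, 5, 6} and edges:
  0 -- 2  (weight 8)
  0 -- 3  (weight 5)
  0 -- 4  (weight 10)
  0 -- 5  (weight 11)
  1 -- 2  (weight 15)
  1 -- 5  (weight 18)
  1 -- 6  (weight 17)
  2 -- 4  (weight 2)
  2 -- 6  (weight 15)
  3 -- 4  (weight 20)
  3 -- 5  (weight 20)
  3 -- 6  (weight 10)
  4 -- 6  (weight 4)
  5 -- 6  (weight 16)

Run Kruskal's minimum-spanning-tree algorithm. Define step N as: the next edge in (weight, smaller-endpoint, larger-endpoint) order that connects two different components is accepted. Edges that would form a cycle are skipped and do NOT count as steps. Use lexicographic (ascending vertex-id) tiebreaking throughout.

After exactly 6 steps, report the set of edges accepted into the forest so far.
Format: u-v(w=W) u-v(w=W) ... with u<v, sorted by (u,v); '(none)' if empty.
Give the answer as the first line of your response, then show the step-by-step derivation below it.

0-2(w=8) 0-3(w=5) 0-5(w=11) 1-2(w=15) 2-4(w=2) 4-6(w=4)

step 1: add edge 2-4 (w=2); MST = {2-4(w=2)}
step 2: add edge 4-6 (w=4); MST = {2-4(w=2) 4-6(w=4)}
step 3: add edge 0-3 (w=5); MST = {0-3(w=5) 2-4(w=2) 4-6(w=4)}
step 4: add edge 0-2 (w=8); MST = {0-2(w=8) 0-3(w=5) 2-4(w=2) 4-6(w=4)}
step 5: add edge 0-5 (w=11); MST = {0-2(w=8) 0-3(w=5) 0-5(w=11) 2-4(w=2) 4-6(w=4)}
step 6: add edge 1-2 (w=15); MST = {0-2(w=8) 0-3(w=5) 0-5(w=11) 1-2(w=15) 2-4(w=2) 4-6(w=4)}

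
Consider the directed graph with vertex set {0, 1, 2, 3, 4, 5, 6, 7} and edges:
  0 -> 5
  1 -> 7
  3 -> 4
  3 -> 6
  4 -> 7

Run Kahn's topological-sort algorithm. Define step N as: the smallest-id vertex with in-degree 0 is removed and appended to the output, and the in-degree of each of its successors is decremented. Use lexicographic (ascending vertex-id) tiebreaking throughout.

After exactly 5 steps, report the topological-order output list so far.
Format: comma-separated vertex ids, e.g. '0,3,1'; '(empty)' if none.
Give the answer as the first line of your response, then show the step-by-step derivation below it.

0,1,2,3,4

step 1: output 0; order=[0]; indeg=(0,0,0,0,1,0,1,2)
step 2: output 1; order=[0,1]; indeg=(0,0,0,0,1,0,1,1)
step 3: output 2; order=[0,1,2]; indeg=(0,0,0,0,1,0,1,1)
step 4: output 3; order=[0,1,2,3]; indeg=(0,0,0,0,0,0,0,1)
step 5: output 4; order=[0,1,2,3,4]; indeg=(0,0,0,0,0,0,0,0)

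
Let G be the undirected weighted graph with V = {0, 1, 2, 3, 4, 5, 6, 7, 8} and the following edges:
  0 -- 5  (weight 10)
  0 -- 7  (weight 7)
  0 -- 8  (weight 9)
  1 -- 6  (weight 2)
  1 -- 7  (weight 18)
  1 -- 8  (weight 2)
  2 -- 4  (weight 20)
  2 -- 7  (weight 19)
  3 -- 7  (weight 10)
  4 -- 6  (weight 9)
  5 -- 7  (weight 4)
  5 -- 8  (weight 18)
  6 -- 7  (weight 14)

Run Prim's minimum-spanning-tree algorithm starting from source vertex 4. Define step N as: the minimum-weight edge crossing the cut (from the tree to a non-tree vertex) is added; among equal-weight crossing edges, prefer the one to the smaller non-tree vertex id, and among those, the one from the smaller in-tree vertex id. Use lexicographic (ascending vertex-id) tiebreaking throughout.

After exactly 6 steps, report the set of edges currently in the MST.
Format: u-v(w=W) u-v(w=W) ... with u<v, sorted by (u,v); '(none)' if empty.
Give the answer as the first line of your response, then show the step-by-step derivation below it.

0-7(w=7) 0-8(w=9) 1-6(w=2) 1-8(w=2) 4-6(w=9) 5-7(w=4)

step 1: add edge 4-6 (w=9); MST = {4-6(w=9)}
step 2: add edge 1-6 (w=2); MST = {1-6(w=2) 4-6(w=9)}
step 3: add edge 1-8 (w=2); MST = {1-6(w=2) 1-8(w=2) 4-6(w=9)}
step 4: add edge 0-8 (w=9); MST = {0-8(w=9) 1-6(w=2) 1-8(w=2) 4-6(w=9)}
step 5: add edge 0-7 (w=7); MST = {0-7(w=7) 0-8(w=9) 1-6(w=2) 1-8(w=2) 4-6(w=9)}
step 6: add edge 5-7 (w=4); MST = {0-7(w=7) 0-8(w=9) 1-6(w=2) 1-8(w=2) 4-6(w=9) 5-7(w=4)}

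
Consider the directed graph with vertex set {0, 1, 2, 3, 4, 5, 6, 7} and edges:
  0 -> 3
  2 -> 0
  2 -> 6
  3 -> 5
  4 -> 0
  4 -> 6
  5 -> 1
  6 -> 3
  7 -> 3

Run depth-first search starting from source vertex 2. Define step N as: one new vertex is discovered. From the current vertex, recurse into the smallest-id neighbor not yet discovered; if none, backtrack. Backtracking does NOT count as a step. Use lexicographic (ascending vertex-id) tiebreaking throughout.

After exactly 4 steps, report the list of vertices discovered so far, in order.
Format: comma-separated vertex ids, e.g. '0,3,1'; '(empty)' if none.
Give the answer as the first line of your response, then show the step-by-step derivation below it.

2,0,3,5

step 1: discover 2; path=2; order=2
step 2: discover 0; path=2>0; order=2,0
step 3: discover 3; path=2>0>3; order=2,0,3
step 4: discover 5; path=2>0>3>5; order=2,0,3,5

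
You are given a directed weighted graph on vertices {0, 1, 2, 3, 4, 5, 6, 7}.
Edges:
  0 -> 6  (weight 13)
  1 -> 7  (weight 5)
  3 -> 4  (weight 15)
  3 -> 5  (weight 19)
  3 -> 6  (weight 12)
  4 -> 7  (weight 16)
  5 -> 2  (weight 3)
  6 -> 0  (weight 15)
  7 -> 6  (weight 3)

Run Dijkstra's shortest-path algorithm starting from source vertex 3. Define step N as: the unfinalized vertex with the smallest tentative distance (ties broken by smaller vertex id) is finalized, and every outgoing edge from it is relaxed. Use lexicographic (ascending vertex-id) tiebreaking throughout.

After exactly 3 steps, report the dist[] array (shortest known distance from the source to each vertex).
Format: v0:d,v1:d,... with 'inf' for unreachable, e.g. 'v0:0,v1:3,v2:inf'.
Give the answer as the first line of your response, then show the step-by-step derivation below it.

v0:27,v1:inf,v2:inf,v3:0,v4:15,v5:19,v6:12,v7:31

step 1: dist = v0:inf,v1:inf,v2:inf,v3:0,v4:15,v5:19,v6:12,v7:inf
step 2: dist = v0:27,v1:inf,v2:inf,v3:0,v4:15,v5:19,v6:12,v7:inf
step 3: dist = v0:27,v1:inf,v2:inf,v3:0,v4:15,v5:19,v6:12,v7:31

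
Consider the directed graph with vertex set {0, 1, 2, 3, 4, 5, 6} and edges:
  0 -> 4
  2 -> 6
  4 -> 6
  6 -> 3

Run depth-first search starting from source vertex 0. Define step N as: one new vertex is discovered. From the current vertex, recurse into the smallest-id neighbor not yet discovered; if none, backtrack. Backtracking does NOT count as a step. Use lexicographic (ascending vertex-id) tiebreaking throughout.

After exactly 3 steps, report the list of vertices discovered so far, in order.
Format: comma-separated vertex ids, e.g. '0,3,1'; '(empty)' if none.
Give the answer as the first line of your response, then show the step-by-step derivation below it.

0,4,6

step 1: discover 0; path=0; order=0
step 2: discover 4; path=0>4; order=0,4
step 3: discover 6; path=0>4>6; order=0,4,6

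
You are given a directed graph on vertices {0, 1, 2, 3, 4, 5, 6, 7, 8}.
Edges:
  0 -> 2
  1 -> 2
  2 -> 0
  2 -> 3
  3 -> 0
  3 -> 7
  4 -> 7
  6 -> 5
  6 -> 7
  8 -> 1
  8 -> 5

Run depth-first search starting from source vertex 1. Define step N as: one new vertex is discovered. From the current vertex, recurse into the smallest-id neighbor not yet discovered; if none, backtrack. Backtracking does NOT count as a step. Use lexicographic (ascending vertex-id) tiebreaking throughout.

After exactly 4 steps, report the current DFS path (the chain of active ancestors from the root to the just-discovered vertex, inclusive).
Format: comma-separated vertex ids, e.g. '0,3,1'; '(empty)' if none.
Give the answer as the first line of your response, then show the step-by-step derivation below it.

1,2,3

step 1: discover 1; path=1; order=1
step 2: discover 2; path=1>2; order=1,2
step 3: discover 0; path=1>2>0; order=1,2,0
step 4: discover 3; path=1>2>3; order=1,2,0,3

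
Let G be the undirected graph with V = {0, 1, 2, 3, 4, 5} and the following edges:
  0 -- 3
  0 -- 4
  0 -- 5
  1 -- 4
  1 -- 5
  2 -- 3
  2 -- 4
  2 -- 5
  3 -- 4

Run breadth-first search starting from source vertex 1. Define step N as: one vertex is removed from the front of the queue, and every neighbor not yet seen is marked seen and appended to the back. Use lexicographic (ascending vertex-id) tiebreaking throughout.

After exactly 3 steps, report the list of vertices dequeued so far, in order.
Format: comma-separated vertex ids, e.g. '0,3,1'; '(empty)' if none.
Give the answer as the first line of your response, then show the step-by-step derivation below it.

1,4,5

step 1: dequeue 1; queue=[4,5]; order=1
step 2: dequeue 4; queue=[5,0,2,3]; order=1,4
step 3: dequeue 5; queue=[0,2,3]; order=1,4,5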